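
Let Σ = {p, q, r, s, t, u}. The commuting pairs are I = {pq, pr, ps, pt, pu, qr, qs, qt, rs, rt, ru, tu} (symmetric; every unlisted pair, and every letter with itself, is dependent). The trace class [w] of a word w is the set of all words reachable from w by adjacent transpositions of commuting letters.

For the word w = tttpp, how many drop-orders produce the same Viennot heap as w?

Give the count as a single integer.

10

drop 0:t onto floor
drop 1:t onto {0:t}
drop 2:t onto {1:t}
drop 3:p onto floor
drop 4:p onto {3:p}
ground layer = {0:t, 3:p}
drop-orders for the pieces not yet dropped (sum over which currently-grounded one goes next):
  1 to go: {2} 1  {4} 1
  2 to go: {1,2} 1  {2,4} 2  {3,4} 1
  3 to go: {0,1,2} 1  {1,2,4} 3  {2,3,4} 3
  if 0:t drops first: 6 orders
  if 3:p drops first: 4 orders
heap linearizations: 10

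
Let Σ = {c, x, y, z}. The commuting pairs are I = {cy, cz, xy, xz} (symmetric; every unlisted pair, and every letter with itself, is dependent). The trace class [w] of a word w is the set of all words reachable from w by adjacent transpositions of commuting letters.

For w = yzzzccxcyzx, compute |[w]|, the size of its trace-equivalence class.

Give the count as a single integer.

462

0(y) covers ∅
1(z) covers 0:y
2(z) covers 1:z
3(z) covers 2:z
4(c) covers ∅
5(c) covers 4:c
6(x) covers 5:c
7(c) covers 6:x
8(y) covers 3:z
9(z) covers 8:y
10(x) covers 7:c
floor of heap: 0:y, 4:c
completions by unplaced set U, small U first (add the entries for U minus each lowest piece of U):
  |U|=1: {9}:1  {10}:1
  |U|=2: {7,10}:1  {8,9}:1  {9,10}:2
  |U|=3: {3,8,9}:1  {6,7,10}:1  {7,9,10}:3  {8,9,10}:3
  |U|=4: {2,3,8,9}:1  {3,8,9,10}:4  {5,6,7,10}:1  {6,7,9,10}:4  {7,8,9,10}:6
  |U|=5: {1,2,3,8,9}:1  {2,3,8,9,10}:5  {3,7,8,9,10}:10  {4,5,6,7,10}:1  {5,6,7,9,10}:5  {6,7,8,9,10}:10
  |U|=6: {0,1,2,3,8,9}:1  {1,2,3,8,9,10}:6  {2,3,7,8,9,10}:15  {3,6,7,8,9,10}:20  {4,5,6,7,9,10}:6  {5,6,7,8,9,10}:15
  |U|=7: {0,1,2,3,8,9,10}:7  {1,2,3,7,8,9,10}:21  {2,3,6,7,8,9,10}:35  {3,5,6,7,8,9,10}:35  {4,5,6,7,8,9,10}:21
  |U|=8: {0,1,2,3,7,8,9,10}:28  {1,2,3,6,7,8,9,10}:56  {2,3,5,6,7,8,9,10}:70  {3,4,5,6,7,8,9,10}:56
  |U|=9: {0,1,2,3,6,7,8,9,10}:84  {1,2,3,5,6,7,8,9,10}:126  {2,3,4,5,6,7,8,9,10}:126
  start at 0(y): 252
  start at 4(c): 210
sum over floor = 462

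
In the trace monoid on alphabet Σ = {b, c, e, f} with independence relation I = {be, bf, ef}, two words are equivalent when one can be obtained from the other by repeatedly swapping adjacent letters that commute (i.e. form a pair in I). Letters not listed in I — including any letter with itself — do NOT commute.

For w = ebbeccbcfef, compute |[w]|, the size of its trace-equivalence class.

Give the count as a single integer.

piece 0:e — minimal
piece 1:b — minimal
piece 2:b rests on {1:b}
piece 3:e rests on {0:e}
piece 4:c rests on {2:b, 3:e}
piece 5:c rests on {4:c}
piece 6:b rests on {5:c}
piece 7:c rests on {6:b}
piece 8:f rests on {7:c}
piece 9:e rests on {7:c}
piece 10:f rests on {8:f}
minimal pieces: {0:e, 1:b}
ways to finish when only these pieces remain (= sum over removing one remaining piece with nothing left below it):
  1 left: {9}→1  {10}→1
  2 left: {8,10}→1  {9,10}→2
  3 left: {8,9,10}→3
  4 left: {7,8,9,10}→3
  5 left: {6,7,8,9,10}→3
  6 left: {5,6,7,8,9,10}→3
  7 left: {4,5,6,7,8,9,10}→3
  8 left: {2,4,5,6,7,8,9,10}→3  {3,4,5,6,7,8,9,10}→3
  9 left: {0,3,4,5,6,7,8,9,10}→3  {1,2,4,5,6,7,8,9,10}→3  {2,3,4,5,6,7,8,9,10}→6
  placing 0:e first → 9 extensions
  placing 1:b first → 9 extensions
total linear extensions = 18

18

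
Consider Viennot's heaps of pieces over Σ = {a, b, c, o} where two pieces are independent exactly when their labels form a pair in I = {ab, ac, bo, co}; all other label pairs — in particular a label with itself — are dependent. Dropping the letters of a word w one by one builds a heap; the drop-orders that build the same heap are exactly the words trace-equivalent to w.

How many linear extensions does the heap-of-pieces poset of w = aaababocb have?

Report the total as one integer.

#0=a has no predecessor
#1=a depends on [0:a]
#2=a depends on [1:a]
#3=b has no predecessor
#4=a depends on [2:a]
#5=b depends on [3:b]
#6=o depends on [4:a]
#7=c depends on [5:b]
#8=b depends on [7:c]
sources: [0:a, 3:b]
N(rest) = Σ N(rest − s) over sources s of rest; N(one piece) = 1:
  size 1 → [6]=1  [8]=1
  size 2 → [4,6]=1  [6,8]=2  [7,8]=1
  size 3 → [2,4,6]=1  [4,6,8]=3  [5,7,8]=1  [6,7,8]=3
  size 4 → [1,2,4,6]=1  [2,4,6,8]=4  [3,5,7,8]=1  [4,6,7,8]=6  [5,6,7,8]=4
  size 5 → [0,1,2,4,6]=1  [1,2,4,6,8]=5  [2,4,6,7,8]=10  [3,5,6,7,8]=5  [4,5,6,7,8]=10
  size 6 → [0,1,2,4,6,8]=6  [1,2,4,6,7,8]=15  [2,4,5,6,7,8]=20  [3,4,5,6,7,8]=15
  size 7 → [0,1,2,4,6,7,8]=21  [1,2,4,5,6,7,8]=35  [2,3,4,5,6,7,8]=35
  first=0(a) contributes 70
  first=3(b) contributes 56
|[w]| = 126

126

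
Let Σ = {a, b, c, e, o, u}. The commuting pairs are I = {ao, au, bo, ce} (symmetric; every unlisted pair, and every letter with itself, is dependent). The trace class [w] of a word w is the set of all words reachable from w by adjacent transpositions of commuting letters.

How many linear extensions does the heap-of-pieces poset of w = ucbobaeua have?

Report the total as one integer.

piece 0:u — minimal
piece 1:c rests on {0:u}
piece 2:b rests on {1:c}
piece 3:o rests on {1:c}
piece 4:b rests on {2:b}
piece 5:a rests on {4:b}
piece 6:e rests on {3:o, 5:a}
piece 7:u rests on {6:e}
piece 8:a rests on {6:e}
minimal pieces: {0:u}
ways to finish when only these pieces remain (= sum over removing one remaining piece with nothing left below it):
  1 left: {7}→1  {8}→1
  2 left: {7,8}→2
  3 left: {6,7,8}→2
  4 left: {3,6,7,8}→2  {5,6,7,8}→2
  5 left: {3,5,6,7,8}→4  {4,5,6,7,8}→2
  6 left: {2,4,5,6,7,8}→2  {3,4,5,6,7,8}→6
  7 left: {2,3,4,5,6,7,8}→8
  placing 0:u first → 8 extensions

8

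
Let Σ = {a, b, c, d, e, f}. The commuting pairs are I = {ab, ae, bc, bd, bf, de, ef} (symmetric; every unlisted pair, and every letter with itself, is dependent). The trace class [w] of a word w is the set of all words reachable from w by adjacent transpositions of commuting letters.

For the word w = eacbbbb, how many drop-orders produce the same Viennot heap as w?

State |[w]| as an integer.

20

piece 0:e — minimal
piece 1:a — minimal
piece 2:c rests on {0:e, 1:a}
piece 3:b rests on {0:e}
piece 4:b rests on {3:b}
piece 5:b rests on {4:b}
piece 6:b rests on {5:b}
minimal pieces: {0:e, 1:a}
ways to finish when only these pieces remain (= sum over removing one remaining piece with nothing left below it):
  1 left: {2}→1  {6}→1
  2 left: {1,2}→1  {2,6}→2  {5,6}→1
  3 left: {1,2,6}→3  {2,5,6}→3  {4,5,6}→1
  4 left: {1,2,5,6}→6  {2,4,5,6}→4  {3,4,5,6}→1
  5 left: {1,2,4,5,6}→10  {2,3,4,5,6}→5
  placing 0:e first → 15 extensions
  placing 1:a first → 5 extensions
total linear extensions = 20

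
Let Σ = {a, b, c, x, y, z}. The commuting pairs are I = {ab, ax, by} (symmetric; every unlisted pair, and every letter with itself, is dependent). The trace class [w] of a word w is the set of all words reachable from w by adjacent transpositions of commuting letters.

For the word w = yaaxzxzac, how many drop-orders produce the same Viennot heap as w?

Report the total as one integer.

drop 0:y onto floor
drop 1:a onto {0:y}
drop 2:a onto {1:a}
drop 3:x onto {0:y}
drop 4:z onto {2:a, 3:x}
drop 5:x onto {4:z}
drop 6:z onto {5:x}
drop 7:a onto {6:z}
drop 8:c onto {7:a}
ground layer = {0:y}
drop-orders for the pieces not yet dropped (sum over which currently-grounded one goes next):
  1 to go: {8} 1
  2 to go: {7,8} 1
  3 to go: {6,7,8} 1
  4 to go: {5,6,7,8} 1
  5 to go: {4,5,6,7,8} 1
  6 to go: {2,4,5,6,7,8} 1  {3,4,5,6,7,8} 1
  7 to go: {1,2,4,5,6,7,8} 1  {2,3,4,5,6,7,8} 2
  if 0:y drops first: 3 orders

3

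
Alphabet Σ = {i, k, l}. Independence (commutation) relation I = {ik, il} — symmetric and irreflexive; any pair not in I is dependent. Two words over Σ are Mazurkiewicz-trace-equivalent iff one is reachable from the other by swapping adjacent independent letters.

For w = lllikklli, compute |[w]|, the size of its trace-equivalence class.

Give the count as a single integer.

36

piece 0:l — minimal
piece 1:l rests on {0:l}
piece 2:l rests on {1:l}
piece 3:i — minimal
piece 4:k rests on {2:l}
piece 5:k rests on {4:k}
piece 6:l rests on {5:k}
piece 7:l rests on {6:l}
piece 8:i rests on {3:i}
minimal pieces: {0:l, 3:i}
ways to finish when only these pieces remain (= sum over removing one remaining piece with nothing left below it):
  1 left: {7}→1  {8}→1
  2 left: {3,8}→1  {6,7}→1  {7,8}→2
  3 left: {3,7,8}→3  {5,6,7}→1  {6,7,8}→3
  4 left: {3,6,7,8}→6  {4,5,6,7}→1  {5,6,7,8}→4
  5 left: {2,4,5,6,7}→1  {3,5,6,7,8}→10  {4,5,6,7,8}→5
  6 left: {1,2,4,5,6,7}→1  {2,4,5,6,7,8}→6  {3,4,5,6,7,8}→15
  7 left: {0,1,2,4,5,6,7}→1  {1,2,4,5,6,7,8}→7  {2,3,4,5,6,7,8}→21
  placing 0:l first → 28 extensions
  placing 3:i first → 8 extensions
total linear extensions = 36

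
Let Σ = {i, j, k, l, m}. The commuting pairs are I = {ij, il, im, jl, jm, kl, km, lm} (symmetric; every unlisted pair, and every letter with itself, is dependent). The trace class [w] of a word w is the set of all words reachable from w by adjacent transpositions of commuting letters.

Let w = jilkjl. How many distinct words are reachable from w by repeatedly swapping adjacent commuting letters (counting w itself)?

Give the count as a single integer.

30

#0=j has no predecessor
#1=i has no predecessor
#2=l has no predecessor
#3=k depends on [0:j, 1:i]
#4=j depends on [3:k]
#5=l depends on [2:l]
sources: [0:j, 1:i, 2:l]
N(rest) = Σ N(rest − s) over sources s of rest; N(one piece) = 1:
  size 1 → [4]=1  [5]=1
  size 2 → [2,5]=1  [3,4]=1  [4,5]=2
  size 3 → [0,3,4]=1  [1,3,4]=1  [2,4,5]=3  [3,4,5]=3
  size 4 → [0,1,3,4]=2  [0,3,4,5]=4  [1,3,4,5]=4  [2,3,4,5]=6
  first=0(j) contributes 10
  first=1(i) contributes 10
  first=2(l) contributes 10
|[w]| = 30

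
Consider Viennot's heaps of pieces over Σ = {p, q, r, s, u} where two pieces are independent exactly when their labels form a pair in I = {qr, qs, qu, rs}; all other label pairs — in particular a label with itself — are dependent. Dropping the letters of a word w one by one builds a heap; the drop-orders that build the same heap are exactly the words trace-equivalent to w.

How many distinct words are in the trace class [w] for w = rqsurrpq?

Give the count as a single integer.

12

piece 0:r — minimal
piece 1:q — minimal
piece 2:s — minimal
piece 3:u rests on {0:r, 2:s}
piece 4:r rests on {3:u}
piece 5:r rests on {4:r}
piece 6:p rests on {1:q, 5:r}
piece 7:q rests on {6:p}
minimal pieces: {0:r, 1:q, 2:s}
ways to finish when only these pieces remain (= sum over removing one remaining piece with nothing left below it):
  1 left: {7}→1
  2 left: {6,7}→1
  3 left: {1,6,7}→1  {5,6,7}→1
  4 left: {1,5,6,7}→2  {4,5,6,7}→1
  5 left: {1,4,5,6,7}→3  {3,4,5,6,7}→1
  6 left: {0,3,4,5,6,7}→1  {1,3,4,5,6,7}→4  {2,3,4,5,6,7}→1
  placing 0:r first → 5 extensions
  placing 1:q first → 2 extensions
  placing 2:s first → 5 extensions
total linear extensions = 12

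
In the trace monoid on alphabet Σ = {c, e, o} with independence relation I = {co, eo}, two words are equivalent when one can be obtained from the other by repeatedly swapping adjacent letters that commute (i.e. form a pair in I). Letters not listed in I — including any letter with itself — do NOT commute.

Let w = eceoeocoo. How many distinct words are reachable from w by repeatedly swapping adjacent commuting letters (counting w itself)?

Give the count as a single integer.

piece 0:e — minimal
piece 1:c rests on {0:e}
piece 2:e rests on {1:c}
piece 3:o — minimal
piece 4:e rests on {2:e}
piece 5:o rests on {3:o}
piece 6:c rests on {4:e}
piece 7:o rests on {5:o}
piece 8:o rests on {7:o}
minimal pieces: {0:e, 3:o}
ways to finish when only these pieces remain (= sum over removing one remaining piece with nothing left below it):
  1 left: {6}→1  {8}→1
  2 left: {4,6}→1  {6,8}→2  {7,8}→1
  3 left: {2,4,6}→1  {4,6,8}→3  {5,7,8}→1  {6,7,8}→3
  4 left: {1,2,4,6}→1  {2,4,6,8}→4  {3,5,7,8}→1  {4,6,7,8}→6  {5,6,7,8}→4
  5 left: {0,1,2,4,6}→1  {1,2,4,6,8}→5  {2,4,6,7,8}→10  {3,5,6,7,8}→5  {4,5,6,7,8}→10
  6 left: {0,1,2,4,6,8}→6  {1,2,4,6,7,8}→15  {2,4,5,6,7,8}→20  {3,4,5,6,7,8}→15
  7 left: {0,1,2,4,6,7,8}→21  {1,2,4,5,6,7,8}→35  {2,3,4,5,6,7,8}→35
  placing 0:e first → 70 extensions
  placing 3:o first → 56 extensions
total linear extensions = 126

126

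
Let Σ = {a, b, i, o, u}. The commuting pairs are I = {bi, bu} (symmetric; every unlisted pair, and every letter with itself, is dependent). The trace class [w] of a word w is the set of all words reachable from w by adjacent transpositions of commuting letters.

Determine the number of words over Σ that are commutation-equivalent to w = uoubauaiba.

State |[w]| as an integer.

4

0(u) covers ∅
1(o) covers 0:u
2(u) covers 1:o
3(b) covers 1:o
4(a) covers 2:u, 3:b
5(u) covers 4:a
6(a) covers 5:u
7(i) covers 6:a
8(b) covers 6:a
9(a) covers 7:i, 8:b
floor of heap: 0:u
completions by unplaced set U, small U first (add the entries for U minus each lowest piece of U):
  |U|=1: {9}:1
  |U|=2: {7,9}:1  {8,9}:1
  |U|=3: {7,8,9}:2
  |U|=4: {6,7,8,9}:2
  |U|=5: {5,6,7,8,9}:2
  |U|=6: {4,5,6,7,8,9}:2
  |U|=7: {2,4,5,6,7,8,9}:2  {3,4,5,6,7,8,9}:2
  |U|=8: {2,3,4,5,6,7,8,9}:4
  start at 0(u): 4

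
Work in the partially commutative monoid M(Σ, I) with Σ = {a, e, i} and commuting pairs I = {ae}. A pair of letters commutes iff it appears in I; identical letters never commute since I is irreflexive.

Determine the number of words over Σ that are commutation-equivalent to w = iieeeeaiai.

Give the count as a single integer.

5

#0=i has no predecessor
#1=i depends on [0:i]
#2=e depends on [1:i]
#3=e depends on [2:e]
#4=e depends on [3:e]
#5=e depends on [4:e]
#6=a depends on [1:i]
#7=i depends on [5:e, 6:a]
#8=a depends on [7:i]
#9=i depends on [8:a]
sources: [0:i]
N(rest) = Σ N(rest − s) over sources s of rest; N(one piece) = 1:
  size 1 → [9]=1
  size 2 → [8,9]=1
  size 3 → [7,8,9]=1
  size 4 → [5,7,8,9]=1  [6,7,8,9]=1
  size 5 → [4,5,7,8,9]=1  [5,6,7,8,9]=2
  size 6 → [3,4,5,7,8,9]=1  [4,5,6,7,8,9]=3
  size 7 → [2,3,4,5,7,8,9]=1  [3,4,5,6,7,8,9]=4
  size 8 → [2,3,4,5,6,7,8,9]=5
  first=0(i) contributes 5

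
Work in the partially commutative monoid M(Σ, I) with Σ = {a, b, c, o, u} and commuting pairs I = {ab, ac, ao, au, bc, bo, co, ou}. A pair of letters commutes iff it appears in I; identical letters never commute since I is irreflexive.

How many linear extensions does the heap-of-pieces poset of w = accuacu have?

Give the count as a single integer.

21

piece 0:a — minimal
piece 1:c — minimal
piece 2:c rests on {1:c}
piece 3:u rests on {2:c}
piece 4:a rests on {0:a}
piece 5:c rests on {3:u}
piece 6:u rests on {5:c}
minimal pieces: {0:a, 1:c}
ways to finish when only these pieces remain (= sum over removing one remaining piece with nothing left below it):
  1 left: {4}→1  {6}→1
  2 left: {0,4}→1  {4,6}→2  {5,6}→1
  3 left: {0,4,6}→3  {3,5,6}→1  {4,5,6}→3
  4 left: {0,4,5,6}→6  {2,3,5,6}→1  {3,4,5,6}→4
  5 left: {0,3,4,5,6}→10  {1,2,3,5,6}→1  {2,3,4,5,6}→5
  placing 0:a first → 6 extensions
  placing 1:c first → 15 extensions
total linear extensions = 21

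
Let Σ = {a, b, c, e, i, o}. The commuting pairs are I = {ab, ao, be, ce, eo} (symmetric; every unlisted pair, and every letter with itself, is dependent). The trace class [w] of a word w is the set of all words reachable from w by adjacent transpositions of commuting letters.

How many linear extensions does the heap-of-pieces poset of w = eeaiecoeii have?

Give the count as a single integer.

#0=e has no predecessor
#1=e depends on [0:e]
#2=a depends on [1:e]
#3=i depends on [2:a]
#4=e depends on [3:i]
#5=c depends on [3:i]
#6=o depends on [5:c]
#7=e depends on [4:e]
#8=i depends on [6:o, 7:e]
#9=i depends on [8:i]
sources: [0:e]
N(rest) = Σ N(rest − s) over sources s of rest; N(one piece) = 1:
  size 1 → [9]=1
  size 2 → [8,9]=1
  size 3 → [6,8,9]=1  [7,8,9]=1
  size 4 → [4,7,8,9]=1  [5,6,8,9]=1  [6,7,8,9]=2
  size 5 → [4,6,7,8,9]=3  [5,6,7,8,9]=3
  size 6 → [4,5,6,7,8,9]=6
  size 7 → [3,4,5,6,7,8,9]=6
  size 8 → [2,3,4,5,6,7,8,9]=6
  first=0(e) contributes 6

6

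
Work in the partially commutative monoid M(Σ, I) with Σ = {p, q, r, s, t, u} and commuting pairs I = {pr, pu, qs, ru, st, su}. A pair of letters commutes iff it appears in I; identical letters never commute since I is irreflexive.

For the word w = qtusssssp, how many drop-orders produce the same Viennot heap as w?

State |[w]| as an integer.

piece 0:q — minimal
piece 1:t rests on {0:q}
piece 2:u rests on {1:t}
piece 3:s — minimal
piece 4:s rests on {3:s}
piece 5:s rests on {4:s}
piece 6:s rests on {5:s}
piece 7:s rests on {6:s}
piece 8:p rests on {1:t, 7:s}
minimal pieces: {0:q, 3:s}
ways to finish when only these pieces remain (= sum over removing one remaining piece with nothing left below it):
  1 left: {2}→1  {8}→1
  2 left: {2,8}→2  {7,8}→1
  3 left: {1,2,8}→2  {2,7,8}→3  {6,7,8}→1
  4 left: {0,1,2,8}→2  {1,2,7,8}→5  {2,6,7,8}→4  {5,6,7,8}→1
  5 left: {0,1,2,7,8}→7  {1,2,6,7,8}→9  {2,5,6,7,8}→5  {4,5,6,7,8}→1
  6 left: {0,1,2,6,7,8}→16  {1,2,5,6,7,8}→14  {2,4,5,6,7,8}→6  {3,4,5,6,7,8}→1
  7 left: {0,1,2,5,6,7,8}→30  {1,2,4,5,6,7,8}→20  {2,3,4,5,6,7,8}→7
  placing 0:q first → 27 extensions
  placing 3:s first → 50 extensions
total linear extensions = 77

77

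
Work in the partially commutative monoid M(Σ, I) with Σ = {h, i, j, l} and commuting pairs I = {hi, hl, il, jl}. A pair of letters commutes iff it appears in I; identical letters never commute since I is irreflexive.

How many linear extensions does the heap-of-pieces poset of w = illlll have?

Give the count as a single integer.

6

0(i) covers ∅
1(l) covers ∅
2(l) covers 1:l
3(l) covers 2:l
4(l) covers 3:l
5(l) covers 4:l
floor of heap: 0:i, 1:l
completions by unplaced set U, small U first (add the entries for U minus each lowest piece of U):
  |U|=1: {0}:1  {5}:1
  |U|=2: {0,5}:2  {4,5}:1
  |U|=3: {0,4,5}:3  {3,4,5}:1
  |U|=4: {0,3,4,5}:4  {2,3,4,5}:1
  start at 0(i): 1
  start at 1(l): 5
sum over floor = 6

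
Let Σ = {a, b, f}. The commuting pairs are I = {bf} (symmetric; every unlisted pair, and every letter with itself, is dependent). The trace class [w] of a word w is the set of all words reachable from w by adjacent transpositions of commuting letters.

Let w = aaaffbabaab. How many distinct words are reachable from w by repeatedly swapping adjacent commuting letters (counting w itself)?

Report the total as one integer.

3

0(a) covers ∅
1(a) covers 0:a
2(a) covers 1:a
3(f) covers 2:a
4(f) covers 3:f
5(b) covers 2:a
6(a) covers 4:f, 5:b
7(b) covers 6:a
8(a) covers 7:b
9(a) covers 8:a
10(b) covers 9:a
floor of heap: 0:a
completions by unplaced set U, small U first (add the entries for U minus each lowest piece of U):
  |U|=1: {10}:1
  |U|=2: {9,10}:1
  |U|=3: {8,9,10}:1
  |U|=4: {7,8,9,10}:1
  |U|=5: {6,7,8,9,10}:1
  |U|=6: {4,6,7,8,9,10}:1  {5,6,7,8,9,10}:1
  |U|=7: {3,4,6,7,8,9,10}:1  {4,5,6,7,8,9,10}:2
  |U|=8: {3,4,5,6,7,8,9,10}:3
  |U|=9: {2,3,4,5,6,7,8,9,10}:3
  start at 0(a): 3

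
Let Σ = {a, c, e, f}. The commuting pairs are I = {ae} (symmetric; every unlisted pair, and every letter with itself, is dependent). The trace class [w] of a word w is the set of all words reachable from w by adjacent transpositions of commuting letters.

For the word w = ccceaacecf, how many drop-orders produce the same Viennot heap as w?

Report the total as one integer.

3

#0=c has no predecessor
#1=c depends on [0:c]
#2=c depends on [1:c]
#3=e depends on [2:c]
#4=a depends on [2:c]
#5=a depends on [4:a]
#6=c depends on [3:e, 5:a]
#7=e depends on [6:c]
#8=c depends on [7:e]
#9=f depends on [8:c]
sources: [0:c]
N(rest) = Σ N(rest − s) over sources s of rest; N(one piece) = 1:
  size 1 → [9]=1
  size 2 → [8,9]=1
  size 3 → [7,8,9]=1
  size 4 → [6,7,8,9]=1
  size 5 → [3,6,7,8,9]=1  [5,6,7,8,9]=1
  size 6 → [3,5,6,7,8,9]=2  [4,5,6,7,8,9]=1
  size 7 → [3,4,5,6,7,8,9]=3
  size 8 → [2,3,4,5,6,7,8,9]=3
  first=0(c) contributes 3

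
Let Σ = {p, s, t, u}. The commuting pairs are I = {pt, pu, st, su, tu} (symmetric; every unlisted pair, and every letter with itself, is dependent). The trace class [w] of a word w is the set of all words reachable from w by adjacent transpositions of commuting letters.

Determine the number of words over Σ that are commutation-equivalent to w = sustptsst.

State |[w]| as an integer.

504

0(s) covers ∅
1(u) covers ∅
2(s) covers 0:s
3(t) covers ∅
4(p) covers 2:s
5(t) covers 3:t
6(s) covers 4:p
7(s) covers 6:s
8(t) covers 5:t
floor of heap: 0:s, 1:u, 3:t
completions by unplaced set U, small U first (add the entries for U minus each lowest piece of U):
  |U|=1: {1}:1  {7}:1  {8}:1
  |U|=2: {1,7}:2  {1,8}:2  {5,8}:1  {6,7}:1  {7,8}:2
  |U|=3: {1,5,8}:3  {1,6,7}:3  {1,7,8}:6  {3,5,8}:1  {4,6,7}:1  {5,7,8}:3  {6,7,8}:3
  |U|=4: {1,3,5,8}:4  {1,4,6,7}:4  {1,5,7,8}:12  {1,6,7,8}:12  {2,4,6,7}:1  {3,5,7,8}:4  {4,6,7,8}:4  {5,6,7,8}:6
  |U|=5: {0,2,4,6,7}:1  {1,2,4,6,7}:5  {1,3,5,7,8}:20  {1,4,6,7,8}:20  {1,5,6,7,8}:30  {2,4,6,7,8}:5  {3,5,6,7,8}:10  {4,5,6,7,8}:10
  |U|=6: {0,1,2,4,6,7}:6  {0,2,4,6,7,8}:6  {1,2,4,6,7,8}:30  {1,3,5,6,7,8}:60  {1,4,5,6,7,8}:60  {2,4,5,6,7,8}:15  {3,4,5,6,7,8}:20
  |U|=7: {0,1,2,4,6,7,8}:42  {0,2,4,5,6,7,8}:21  {1,2,4,5,6,7,8}:105  {1,3,4,5,6,7,8}:140  {2,3,4,5,6,7,8}:35
  start at 0(s): 280
  start at 1(u): 56
  start at 3(t): 168
sum over floor = 504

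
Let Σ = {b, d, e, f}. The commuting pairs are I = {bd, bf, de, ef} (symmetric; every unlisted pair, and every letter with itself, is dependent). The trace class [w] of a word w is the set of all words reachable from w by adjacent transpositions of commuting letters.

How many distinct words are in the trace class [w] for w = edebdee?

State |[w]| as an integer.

0(e) covers ∅
1(d) covers ∅
2(e) covers 0:e
3(b) covers 2:e
4(d) covers 1:d
5(e) covers 3:b
6(e) covers 5:e
floor of heap: 0:e, 1:d
completions by unplaced set U, small U first (add the entries for U minus each lowest piece of U):
  |U|=1: {4}:1  {6}:1
  |U|=2: {1,4}:1  {4,6}:2  {5,6}:1
  |U|=3: {1,4,6}:3  {3,5,6}:1  {4,5,6}:3
  |U|=4: {1,4,5,6}:6  {2,3,5,6}:1  {3,4,5,6}:4
  |U|=5: {0,2,3,5,6}:1  {1,3,4,5,6}:10  {2,3,4,5,6}:5
  start at 0(e): 15
  start at 1(d): 6
sum over floor = 21

21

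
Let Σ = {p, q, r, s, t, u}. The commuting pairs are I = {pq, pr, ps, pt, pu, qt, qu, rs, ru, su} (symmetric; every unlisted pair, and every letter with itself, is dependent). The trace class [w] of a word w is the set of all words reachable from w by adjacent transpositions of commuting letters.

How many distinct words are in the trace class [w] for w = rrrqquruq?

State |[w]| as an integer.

36

0(r) covers ∅
1(r) covers 0:r
2(r) covers 1:r
3(q) covers 2:r
4(q) covers 3:q
5(u) covers ∅
6(r) covers 4:q
7(u) covers 5:u
8(q) covers 6:r
floor of heap: 0:r, 5:u
completions by unplaced set U, small U first (add the entries for U minus each lowest piece of U):
  |U|=1: {7}:1  {8}:1
  |U|=2: {5,7}:1  {6,8}:1  {7,8}:2
  |U|=3: {4,6,8}:1  {5,7,8}:3  {6,7,8}:3
  |U|=4: {3,4,6,8}:1  {4,6,7,8}:4  {5,6,7,8}:6
  |U|=5: {2,3,4,6,8}:1  {3,4,6,7,8}:5  {4,5,6,7,8}:10
  |U|=6: {1,2,3,4,6,8}:1  {2,3,4,6,7,8}:6  {3,4,5,6,7,8}:15
  |U|=7: {0,1,2,3,4,6,8}:1  {1,2,3,4,6,7,8}:7  {2,3,4,5,6,7,8}:21
  start at 0(r): 28
  start at 5(u): 8
sum over floor = 36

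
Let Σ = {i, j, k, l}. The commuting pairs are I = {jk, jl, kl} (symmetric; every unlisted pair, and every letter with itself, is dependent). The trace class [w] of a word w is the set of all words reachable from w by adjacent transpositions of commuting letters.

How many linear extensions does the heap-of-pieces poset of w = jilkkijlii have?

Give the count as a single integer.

6

#0=j has no predecessor
#1=i depends on [0:j]
#2=l depends on [1:i]
#3=k depends on [1:i]
#4=k depends on [3:k]
#5=i depends on [2:l, 4:k]
#6=j depends on [5:i]
#7=l depends on [5:i]
#8=i depends on [6:j, 7:l]
#9=i depends on [8:i]
sources: [0:j]
N(rest) = Σ N(rest − s) over sources s of rest; N(one piece) = 1:
  size 1 → [9]=1
  size 2 → [8,9]=1
  size 3 → [6,8,9]=1  [7,8,9]=1
  size 4 → [6,7,8,9]=2
  size 5 → [5,6,7,8,9]=2
  size 6 → [2,5,6,7,8,9]=2  [4,5,6,7,8,9]=2
  size 7 → [2,4,5,6,7,8,9]=4  [3,4,5,6,7,8,9]=2
  size 8 → [2,3,4,5,6,7,8,9]=6
  first=0(j) contributes 6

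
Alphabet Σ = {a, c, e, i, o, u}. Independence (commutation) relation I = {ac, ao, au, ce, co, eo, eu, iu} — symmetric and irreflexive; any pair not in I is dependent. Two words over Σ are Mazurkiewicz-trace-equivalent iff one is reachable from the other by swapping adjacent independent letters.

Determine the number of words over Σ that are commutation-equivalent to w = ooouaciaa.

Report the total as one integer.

6

drop 0:o onto floor
drop 1:o onto {0:o}
drop 2:o onto {1:o}
drop 3:u onto {2:o}
drop 4:a onto floor
drop 5:c onto {3:u}
drop 6:i onto {4:a, 5:c}
drop 7:a onto {6:i}
drop 8:a onto {7:a}
ground layer = {0:o, 4:a}
drop-orders for the pieces not yet dropped (sum over which currently-grounded one goes next):
  1 to go: {8} 1
  2 to go: {7,8} 1
  3 to go: {6,7,8} 1
  4 to go: {4,6,7,8} 1  {5,6,7,8} 1
  5 to go: {3,5,6,7,8} 1  {4,5,6,7,8} 2
  6 to go: {2,3,5,6,7,8} 1  {3,4,5,6,7,8} 3
  7 to go: {1,2,3,5,6,7,8} 1  {2,3,4,5,6,7,8} 4
  if 0:o drops first: 5 orders
  if 4:a drops first: 1 orders
heap linearizations: 6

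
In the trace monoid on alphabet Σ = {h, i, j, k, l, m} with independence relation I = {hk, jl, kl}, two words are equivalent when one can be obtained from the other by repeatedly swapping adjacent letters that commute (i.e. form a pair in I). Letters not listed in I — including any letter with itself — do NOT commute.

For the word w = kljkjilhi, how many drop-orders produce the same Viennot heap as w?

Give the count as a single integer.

drop 0:k onto floor
drop 1:l onto floor
drop 2:j onto {0:k}
drop 3:k onto {2:j}
drop 4:j onto {3:k}
drop 5:i onto {1:l, 4:j}
drop 6:l onto {5:i}
drop 7:h onto {6:l}
drop 8:i onto {7:h}
ground layer = {0:k, 1:l}
drop-orders for the pieces not yet dropped (sum over which currently-grounded one goes next):
  1 to go: {8} 1
  2 to go: {7,8} 1
  3 to go: {6,7,8} 1
  4 to go: {5,6,7,8} 1
  5 to go: {1,5,6,7,8} 1  {4,5,6,7,8} 1
  6 to go: {1,4,5,6,7,8} 2  {3,4,5,6,7,8} 1
  7 to go: {1,3,4,5,6,7,8} 3  {2,3,4,5,6,7,8} 1
  if 0:k drops first: 4 orders
  if 1:l drops first: 1 orders
heap linearizations: 5

5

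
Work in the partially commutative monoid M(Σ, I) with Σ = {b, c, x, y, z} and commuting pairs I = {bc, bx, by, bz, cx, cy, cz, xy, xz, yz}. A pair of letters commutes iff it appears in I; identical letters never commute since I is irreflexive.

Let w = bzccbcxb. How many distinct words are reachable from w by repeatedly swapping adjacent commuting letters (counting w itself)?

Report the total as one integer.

1120

#0=b has no predecessor
#1=z has no predecessor
#2=c has no predecessor
#3=c depends on [2:c]
#4=b depends on [0:b]
#5=c depends on [3:c]
#6=x has no predecessor
#7=b depends on [4:b]
sources: [0:b, 1:z, 2:c, 6:x]
N(rest) = Σ N(rest − s) over sources s of rest; N(one piece) = 1:
  size 1 → [1]=1  [5]=1  [6]=1  [7]=1
  size 2 → [1,5]=2  [1,6]=2  [1,7]=2  [3,5]=1  [4,7]=1  [5,6]=2  [5,7]=2  [6,7]=2
  size 3 → [0,4,7]=1  [1,3,5]=3  [1,4,7]=3  [1,5,6]=6  [1,5,7]=6  [1,6,7]=6  [2,3,5]=1  [3,5,6]=3  [3,5,7]=3  [4,5,7]=3  [4,6,7]=3  [5,6,7]=6
  size 4 → [0,1,4,7]=4  [0,4,5,7]=4  [0,4,6,7]=4  [1,2,3,5]=4  [1,3,5,6]=12  [1,3,5,7]=12  [1,4,5,7]=12  [1,4,6,7]=12  [1,5,6,7]=24  [2,3,5,6]=4  [2,3,5,7]=4  [3,4,5,7]=6  [3,5,6,7]=12  [4,5,6,7]=12
  size 5 → [0,1,4,5,7]=20  [0,1,4,6,7]=20  [0,3,4,5,7]=10  [0,4,5,6,7]=20  [1,2,3,5,6]=20  [1,2,3,5,7]=20  [1,3,4,5,7]=30  [1,3,5,6,7]=60  [1,4,5,6,7]=60  [2,3,4,5,7]=10  [2,3,5,6,7]=20  [3,4,5,6,7]=30
  size 6 → [0,1,3,4,5,7]=60  [0,1,4,5,6,7]=120  [0,2,3,4,5,7]=20  [0,3,4,5,6,7]=60  [1,2,3,4,5,7]=60  [1,2,3,5,6,7]=120  [1,3,4,5,6,7]=180  [2,3,4,5,6,7]=60
  first=0(b) contributes 420
  first=1(z) contributes 140
  first=2(c) contributes 420
  first=6(x) contributes 140
|[w]| = 1120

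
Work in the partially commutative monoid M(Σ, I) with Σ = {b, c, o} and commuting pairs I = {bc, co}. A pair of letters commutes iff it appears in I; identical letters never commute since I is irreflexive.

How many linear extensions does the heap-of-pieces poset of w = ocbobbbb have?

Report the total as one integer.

8

#0=o has no predecessor
#1=c has no predecessor
#2=b depends on [0:o]
#3=o depends on [2:b]
#4=b depends on [3:o]
#5=b depends on [4:b]
#6=b depends on [5:b]
#7=b depends on [6:b]
sources: [0:o, 1:c]
N(rest) = Σ N(rest − s) over sources s of rest; N(one piece) = 1:
  size 1 → [1]=1  [7]=1
  size 2 → [1,7]=2  [6,7]=1
  size 3 → [1,6,7]=3  [5,6,7]=1
  size 4 → [1,5,6,7]=4  [4,5,6,7]=1
  size 5 → [1,4,5,6,7]=5  [3,4,5,6,7]=1
  size 6 → [1,3,4,5,6,7]=6  [2,3,4,5,6,7]=1
  first=0(o) contributes 7
  first=1(c) contributes 1
|[w]| = 8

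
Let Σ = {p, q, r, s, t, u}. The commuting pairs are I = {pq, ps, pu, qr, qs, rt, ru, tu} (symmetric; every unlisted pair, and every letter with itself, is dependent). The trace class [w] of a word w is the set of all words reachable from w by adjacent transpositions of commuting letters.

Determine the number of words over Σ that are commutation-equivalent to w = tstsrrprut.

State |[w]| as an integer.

12

piece 0:t — minimal
piece 1:s rests on {0:t}
piece 2:t rests on {1:s}
piece 3:s rests on {2:t}
piece 4:r rests on {3:s}
piece 5:r rests on {4:r}
piece 6:p rests on {5:r}
piece 7:r rests on {6:p}
piece 8:u rests on {3:s}
piece 9:t rests on {6:p}
minimal pieces: {0:t}
ways to finish when only these pieces remain (= sum over removing one remaining piece with nothing left below it):
  1 left: {7}→1  {8}→1  {9}→1
  2 left: {7,8}→2  {7,9}→2  {8,9}→2
  3 left: {6,7,9}→2  {7,8,9}→6
  4 left: {5,6,7,9}→2  {6,7,8,9}→8
  5 left: {4,5,6,7,9}→2  {5,6,7,8,9}→10
  6 left: {4,5,6,7,8,9}→12
  7 left: {3,4,5,6,7,8,9}→12
  8 left: {2,3,4,5,6,7,8,9}→12
  placing 0:t first → 12 extensions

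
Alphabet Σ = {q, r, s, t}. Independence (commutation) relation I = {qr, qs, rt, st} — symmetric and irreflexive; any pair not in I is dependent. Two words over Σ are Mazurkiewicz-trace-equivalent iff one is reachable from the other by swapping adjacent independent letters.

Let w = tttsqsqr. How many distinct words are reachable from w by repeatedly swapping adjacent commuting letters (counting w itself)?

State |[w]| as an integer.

0(t) covers ∅
1(t) covers 0:t
2(t) covers 1:t
3(s) covers ∅
4(q) covers 2:t
5(s) covers 3:s
6(q) covers 4:q
7(r) covers 5:s
floor of heap: 0:t, 3:s
completions by unplaced set U, small U first (add the entries for U minus each lowest piece of U):
  |U|=1: {6}:1  {7}:1
  |U|=2: {4,6}:1  {5,7}:1  {6,7}:2
  |U|=3: {2,4,6}:1  {3,5,7}:1  {4,6,7}:3  {5,6,7}:3
  |U|=4: {1,2,4,6}:1  {2,4,6,7}:4  {3,5,6,7}:4  {4,5,6,7}:6
  |U|=5: {0,1,2,4,6}:1  {1,2,4,6,7}:5  {2,4,5,6,7}:10  {3,4,5,6,7}:10
  |U|=6: {0,1,2,4,6,7}:6  {1,2,4,5,6,7}:15  {2,3,4,5,6,7}:20
  start at 0(t): 35
  start at 3(s): 21
sum over floor = 56

56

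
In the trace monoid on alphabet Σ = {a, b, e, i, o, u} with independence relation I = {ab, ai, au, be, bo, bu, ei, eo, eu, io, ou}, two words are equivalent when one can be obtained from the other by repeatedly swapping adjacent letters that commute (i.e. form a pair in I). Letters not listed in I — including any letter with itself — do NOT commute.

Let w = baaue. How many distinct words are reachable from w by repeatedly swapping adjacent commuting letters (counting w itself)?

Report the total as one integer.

0(b) covers ∅
1(a) covers ∅
2(a) covers 1:a
3(u) covers ∅
4(e) covers 2:a
floor of heap: 0:b, 1:a, 3:u
completions by unplaced set U, small U first (add the entries for U minus each lowest piece of U):
  |U|=1: {0}:1  {3}:1  {4}:1
  |U|=2: {0,3}:2  {0,4}:2  {2,4}:1  {3,4}:2
  |U|=3: {0,2,4}:3  {0,3,4}:6  {1,2,4}:1  {2,3,4}:3
  start at 0(b): 4
  start at 1(a): 12
  start at 3(u): 4
sum over floor = 20

20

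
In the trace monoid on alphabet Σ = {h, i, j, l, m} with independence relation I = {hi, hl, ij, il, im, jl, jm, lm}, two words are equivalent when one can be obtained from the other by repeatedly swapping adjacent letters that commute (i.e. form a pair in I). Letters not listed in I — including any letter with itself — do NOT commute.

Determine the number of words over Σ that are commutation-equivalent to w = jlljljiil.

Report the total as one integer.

1260

0(j) covers ∅
1(l) covers ∅
2(l) covers 1:l
3(j) covers 0:j
4(l) covers 2:l
5(j) covers 3:j
6(i) covers ∅
7(i) covers 6:i
8(l) covers 4:l
floor of heap: 0:j, 1:l, 6:i
completions by unplaced set U, small U first (add the entries for U minus each lowest piece of U):
  |U|=1: {5}:1  {7}:1  {8}:1
  |U|=2: {3,5}:1  {4,8}:1  {5,7}:2  {5,8}:2  {6,7}:1  {7,8}:2
  |U|=3: {0,3,5}:1  {2,4,8}:1  {3,5,7}:3  {3,5,8}:3  {4,5,8}:3  {4,7,8}:3  {5,6,7}:3  {5,7,8}:6  {6,7,8}:3
  |U|=4: {0,3,5,7}:4  {0,3,5,8}:4  {1,2,4,8}:1  {2,4,5,8}:4  {2,4,7,8}:4  {3,4,5,8}:6  {3,5,6,7}:6  {3,5,7,8}:12  {4,5,7,8}:12  {4,6,7,8}:6  {5,6,7,8}:12
  |U|=5: {0,3,4,5,8}:10  {0,3,5,6,7}:10  {0,3,5,7,8}:20  {1,2,4,5,8}:5  {1,2,4,7,8}:5  {2,3,4,5,8}:10  {2,4,5,7,8}:20  {2,4,6,7,8}:10  {3,4,5,7,8}:30  {3,5,6,7,8}:30  {4,5,6,7,8}:30
  |U|=6: {0,2,3,4,5,8}:20  {0,3,4,5,7,8}:60  {0,3,5,6,7,8}:60  {1,2,3,4,5,8}:15  {1,2,4,5,7,8}:30  {1,2,4,6,7,8}:15  {2,3,4,5,7,8}:60  {2,4,5,6,7,8}:60  {3,4,5,6,7,8}:90
  |U|=7: {0,1,2,3,4,5,8}:35  {0,2,3,4,5,7,8}:140  {0,3,4,5,6,7,8}:210  {1,2,3,4,5,7,8}:105  {1,2,4,5,6,7,8}:105  {2,3,4,5,6,7,8}:210
  start at 0(j): 420
  start at 1(l): 560
  start at 6(i): 280
sum over floor = 1260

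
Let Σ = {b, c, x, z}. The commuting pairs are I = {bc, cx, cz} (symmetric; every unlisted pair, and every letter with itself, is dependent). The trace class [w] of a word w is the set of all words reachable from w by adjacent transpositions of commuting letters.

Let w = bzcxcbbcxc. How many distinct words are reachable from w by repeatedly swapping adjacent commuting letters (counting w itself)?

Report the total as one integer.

210

#0=b has no predecessor
#1=z depends on [0:b]
#2=c has no predecessor
#3=x depends on [1:z]
#4=c depends on [2:c]
#5=b depends on [3:x]
#6=b depends on [5:b]
#7=c depends on [4:c]
#8=x depends on [6:b]
#9=c depends on [7:c]
sources: [0:b, 2:c]
N(rest) = Σ N(rest − s) over sources s of rest; N(one piece) = 1:
  size 1 → [8]=1  [9]=1
  size 2 → [6,8]=1  [7,9]=1  [8,9]=2
  size 3 → [4,7,9]=1  [5,6,8]=1  [6,8,9]=3  [7,8,9]=3
  size 4 → [2,4,7,9]=1  [3,5,6,8]=1  [4,7,8,9]=4  [5,6,8,9]=4  [6,7,8,9]=6
  size 5 → [1,3,5,6,8]=1  [2,4,7,8,9]=5  [3,5,6,8,9]=5  [4,6,7,8,9]=10  [5,6,7,8,9]=10
  size 6 → [0,1,3,5,6,8]=1  [1,3,5,6,8,9]=6  [2,4,6,7,8,9]=15  [3,5,6,7,8,9]=15  [4,5,6,7,8,9]=20
  size 7 → [0,1,3,5,6,8,9]=7  [1,3,5,6,7,8,9]=21  [2,4,5,6,7,8,9]=35  [3,4,5,6,7,8,9]=35
  size 8 → [0,1,3,5,6,7,8,9]=28  [1,3,4,5,6,7,8,9]=56  [2,3,4,5,6,7,8,9]=70
  first=0(b) contributes 126
  first=2(c) contributes 84
|[w]| = 210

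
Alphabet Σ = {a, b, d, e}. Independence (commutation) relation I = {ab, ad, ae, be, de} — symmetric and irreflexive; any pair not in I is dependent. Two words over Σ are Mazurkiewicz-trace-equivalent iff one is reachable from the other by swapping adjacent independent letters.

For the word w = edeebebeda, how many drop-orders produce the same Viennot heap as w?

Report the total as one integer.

piece 0:e — minimal
piece 1:d — minimal
piece 2:e rests on {0:e}
piece 3:e rests on {2:e}
piece 4:b rests on {1:d}
piece 5:e rests on {3:e}
piece 6:b rests on {4:b}
piece 7:e rests on {5:e}
piece 8:d rests on {6:b}
piece 9:a — minimal
minimal pieces: {0:e, 1:d, 9:a}
ways to finish when only these pieces remain (= sum over removing one remaining piece with nothing left below it):
  1 left: {7}→1  {8}→1  {9}→1
  2 left: {5,7}→1  {6,8}→1  {7,8}→2  {7,9}→2  {8,9}→2
  3 left: {3,5,7}→1  {4,6,8}→1  {5,7,8}→3  {5,7,9}→3  {6,7,8}→3  {6,8,9}→3  {7,8,9}→6
  4 left: {1,4,6,8}→1  {2,3,5,7}→1  {3,5,7,8}→4  {3,5,7,9}→4  {4,6,7,8}→4  {4,6,8,9}→4  {5,6,7,8}→6  {5,7,8,9}→12  {6,7,8,9}→12
  5 left: {0,2,3,5,7}→1  {1,4,6,7,8}→5  {1,4,6,8,9}→5  {2,3,5,7,8}→5  {2,3,5,7,9}→5  {3,5,6,7,8}→10  {3,5,7,8,9}→20  {4,5,6,7,8}→10  {4,6,7,8,9}→20  {5,6,7,8,9}→30
  6 left: {0,2,3,5,7,8}→6  {0,2,3,5,7,9}→6  {1,4,5,6,7,8}→15  {1,4,6,7,8,9}→30  {2,3,5,6,7,8}→15  {2,3,5,7,8,9}→30  {3,4,5,6,7,8}→20  {3,5,6,7,8,9}→60  {4,5,6,7,8,9}→60
  7 left: {0,2,3,5,6,7,8}→21  {0,2,3,5,7,8,9}→42  {1,3,4,5,6,7,8}→35  {1,4,5,6,7,8,9}→105  {2,3,4,5,6,7,8}→35  {2,3,5,6,7,8,9}→105  {3,4,5,6,7,8,9}→140
  8 left: {0,2,3,4,5,6,7,8}→56  {0,2,3,5,6,7,8,9}→168  {1,2,3,4,5,6,7,8}→70  {1,3,4,5,6,7,8,9}→280  {2,3,4,5,6,7,8,9}→280
  placing 0:e first → 630 extensions
  placing 1:d first → 504 extensions
  placing 9:a first → 126 extensions
total linear extensions = 1260

1260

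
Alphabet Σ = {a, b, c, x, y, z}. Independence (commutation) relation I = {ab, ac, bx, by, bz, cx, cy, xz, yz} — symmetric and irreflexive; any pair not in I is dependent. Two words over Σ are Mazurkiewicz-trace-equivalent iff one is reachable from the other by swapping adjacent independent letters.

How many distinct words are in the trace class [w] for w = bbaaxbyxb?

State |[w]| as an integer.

0(b) covers ∅
1(b) covers 0:b
2(a) covers ∅
3(a) covers 2:a
4(x) covers 3:a
5(b) covers 1:b
6(y) covers 4:x
7(x) covers 6:y
8(b) covers 5:b
floor of heap: 0:b, 2:a
completions by unplaced set U, small U first (add the entries for U minus each lowest piece of U):
  |U|=1: {7}:1  {8}:1
  |U|=2: {5,8}:1  {6,7}:1  {7,8}:2
  |U|=3: {1,5,8}:1  {4,6,7}:1  {5,7,8}:3  {6,7,8}:3
  |U|=4: {0,1,5,8}:1  {1,5,7,8}:4  {3,4,6,7}:1  {4,6,7,8}:4  {5,6,7,8}:6
  |U|=5: {0,1,5,7,8}:5  {1,5,6,7,8}:10  {2,3,4,6,7}:1  {3,4,6,7,8}:5  {4,5,6,7,8}:10
  |U|=6: {0,1,5,6,7,8}:15  {1,4,5,6,7,8}:20  {2,3,4,6,7,8}:6  {3,4,5,6,7,8}:15
  |U|=7: {0,1,4,5,6,7,8}:35  {1,3,4,5,6,7,8}:35  {2,3,4,5,6,7,8}:21
  start at 0(b): 56
  start at 2(a): 70
sum over floor = 126

126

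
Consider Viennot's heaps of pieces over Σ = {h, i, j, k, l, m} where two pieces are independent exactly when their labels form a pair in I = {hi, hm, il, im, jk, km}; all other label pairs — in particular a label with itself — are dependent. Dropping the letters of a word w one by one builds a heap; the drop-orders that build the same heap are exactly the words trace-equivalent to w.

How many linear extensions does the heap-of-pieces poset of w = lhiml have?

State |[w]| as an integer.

0(l) covers ∅
1(h) covers 0:l
2(i) covers ∅
3(m) covers 0:l
4(l) covers 1:h, 3:m
floor of heap: 0:l, 2:i
completions by unplaced set U, small U first (add the entries for U minus each lowest piece of U):
  |U|=1: {2}:1  {4}:1
  |U|=2: {1,4}:1  {2,4}:2  {3,4}:1
  |U|=3: {1,2,4}:3  {1,3,4}:2  {2,3,4}:3
  start at 0(l): 8
  start at 2(i): 2
sum over floor = 10

10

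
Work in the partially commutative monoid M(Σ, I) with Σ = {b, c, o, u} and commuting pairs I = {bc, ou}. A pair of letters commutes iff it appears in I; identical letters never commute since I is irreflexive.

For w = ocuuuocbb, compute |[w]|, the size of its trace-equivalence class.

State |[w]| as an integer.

drop 0:o onto floor
drop 1:c onto {0:o}
drop 2:u onto {1:c}
drop 3:u onto {2:u}
drop 4:u onto {3:u}
drop 5:o onto {1:c}
drop 6:c onto {4:u, 5:o}
drop 7:b onto {4:u, 5:o}
drop 8:b onto {7:b}
ground layer = {0:o}
drop-orders for the pieces not yet dropped (sum over which currently-grounded one goes next):
  1 to go: {6} 1  {8} 1
  2 to go: {6,8} 2  {7,8} 1
  3 to go: {6,7,8} 3
  4 to go: {4,6,7,8} 3  {5,6,7,8} 3
  5 to go: {3,4,6,7,8} 3  {4,5,6,7,8} 6
  6 to go: {2,3,4,6,7,8} 3  {3,4,5,6,7,8} 9
  7 to go: {2,3,4,5,6,7,8} 12
  if 0:o drops first: 12 orders

12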